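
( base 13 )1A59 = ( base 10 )3961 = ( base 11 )2a81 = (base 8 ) 7571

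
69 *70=4830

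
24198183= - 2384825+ 26583008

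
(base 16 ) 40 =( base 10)64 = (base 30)24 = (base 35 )1T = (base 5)224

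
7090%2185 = 535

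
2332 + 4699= 7031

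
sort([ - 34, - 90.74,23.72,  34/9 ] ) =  [ - 90.74, - 34,34/9, 23.72 ] 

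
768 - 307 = 461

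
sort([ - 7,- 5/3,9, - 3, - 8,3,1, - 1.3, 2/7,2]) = [ - 8, - 7, - 3, - 5/3, - 1.3, 2/7,1,  2,  3,9]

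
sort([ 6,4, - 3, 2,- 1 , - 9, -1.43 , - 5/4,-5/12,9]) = [-9 , - 3, - 1.43, - 5/4, - 1, -5/12, 2, 4 , 6 , 9]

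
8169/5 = 1633  +  4/5 = 1633.80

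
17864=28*638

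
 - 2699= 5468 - 8167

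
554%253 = 48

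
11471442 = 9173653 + 2297789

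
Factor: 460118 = 2^1*230059^1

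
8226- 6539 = 1687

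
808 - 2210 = - 1402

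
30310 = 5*6062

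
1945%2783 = 1945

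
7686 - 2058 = 5628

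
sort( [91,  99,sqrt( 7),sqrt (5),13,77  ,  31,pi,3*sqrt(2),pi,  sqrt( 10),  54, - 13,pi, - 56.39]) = [  -  56.39, - 13,sqrt(5 ),sqrt(7 ), pi,pi,pi , sqrt( 10),3*sqrt(2),13 , 31,54 , 77,91,99]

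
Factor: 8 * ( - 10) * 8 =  - 2^7 * 5^1= - 640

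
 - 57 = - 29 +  - 28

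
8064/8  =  1008  =  1008.00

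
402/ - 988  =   - 201/494  =  -0.41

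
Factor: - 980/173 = -2^2*5^1*7^2*173^(-1) 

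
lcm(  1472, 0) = 0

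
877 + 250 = 1127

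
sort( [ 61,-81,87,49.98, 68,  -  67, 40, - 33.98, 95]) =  [ - 81,  -  67, -33.98,40, 49.98,61,68,87,95] 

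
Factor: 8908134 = 2^1*3^1 * 53^1*109^1*257^1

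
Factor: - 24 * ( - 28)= 2^5 * 3^1 * 7^1 = 672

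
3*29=87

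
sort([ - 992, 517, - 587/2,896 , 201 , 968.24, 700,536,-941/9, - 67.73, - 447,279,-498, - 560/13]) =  [  -  992,  -  498,- 447, -587/2,-941/9,  -  67.73,-560/13,  201, 279,517,536,700, 896,968.24]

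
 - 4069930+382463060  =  378393130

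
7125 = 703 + 6422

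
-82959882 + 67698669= - 15261213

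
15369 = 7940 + 7429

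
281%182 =99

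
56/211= 56/211 =0.27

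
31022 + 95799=126821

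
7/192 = 7/192  =  0.04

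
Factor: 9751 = 7^2* 199^1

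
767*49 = 37583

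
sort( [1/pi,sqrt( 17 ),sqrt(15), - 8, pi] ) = [ - 8,1/pi, pi,sqrt( 15), sqrt(17)]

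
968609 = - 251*( - 3859)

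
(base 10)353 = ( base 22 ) g1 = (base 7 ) 1013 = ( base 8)541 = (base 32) B1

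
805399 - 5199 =800200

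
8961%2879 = 324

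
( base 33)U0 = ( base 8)1736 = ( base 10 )990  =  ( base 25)1ef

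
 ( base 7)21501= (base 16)150F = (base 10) 5391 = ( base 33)4vc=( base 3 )21101200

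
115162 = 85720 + 29442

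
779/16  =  48 + 11/16=48.69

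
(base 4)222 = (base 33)19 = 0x2a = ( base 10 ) 42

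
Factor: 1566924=2^2*3^1*17^1*7681^1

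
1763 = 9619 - 7856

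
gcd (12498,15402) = 6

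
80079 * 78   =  6246162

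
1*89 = 89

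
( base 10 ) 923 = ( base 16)39b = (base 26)19D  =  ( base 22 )1JL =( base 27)175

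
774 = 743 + 31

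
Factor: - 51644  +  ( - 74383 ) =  - 3^2*11^1*19^1*67^1=- 126027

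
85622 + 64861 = 150483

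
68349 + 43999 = 112348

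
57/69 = 19/23 = 0.83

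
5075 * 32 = 162400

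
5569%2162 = 1245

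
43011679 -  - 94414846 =137426525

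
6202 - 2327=3875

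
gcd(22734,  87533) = 1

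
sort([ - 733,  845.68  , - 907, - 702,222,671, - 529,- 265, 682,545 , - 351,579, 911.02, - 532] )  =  [ - 907, - 733, - 702, - 532 ,  -  529,-351,-265,222,545,579,671,682,845.68, 911.02]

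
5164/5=5164/5  =  1032.80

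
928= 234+694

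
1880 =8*235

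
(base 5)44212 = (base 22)66l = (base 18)97F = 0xbf1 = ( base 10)3057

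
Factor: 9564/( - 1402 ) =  - 4782/701 = - 2^1*3^1*701^(  -  1 )*797^1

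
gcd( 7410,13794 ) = 114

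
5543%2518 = 507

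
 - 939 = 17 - 956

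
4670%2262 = 146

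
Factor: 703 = 19^1*37^1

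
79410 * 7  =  555870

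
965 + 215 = 1180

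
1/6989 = 1/6989 = 0.00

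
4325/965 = 865/193=4.48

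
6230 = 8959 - 2729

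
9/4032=1/448 = 0.00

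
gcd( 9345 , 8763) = 3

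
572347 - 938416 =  - 366069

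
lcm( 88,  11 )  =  88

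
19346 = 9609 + 9737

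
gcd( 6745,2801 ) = 1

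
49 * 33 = 1617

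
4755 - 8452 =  - 3697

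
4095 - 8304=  -4209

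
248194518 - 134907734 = 113286784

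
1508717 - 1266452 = 242265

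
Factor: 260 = 2^2*5^1*13^1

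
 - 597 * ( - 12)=7164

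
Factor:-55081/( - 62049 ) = 3^ (- 1)*19^1*37^(- 1)*43^( - 1 )*223^1 = 4237/4773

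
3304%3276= 28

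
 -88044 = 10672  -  98716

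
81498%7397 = 131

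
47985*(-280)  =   - 13435800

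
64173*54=3465342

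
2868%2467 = 401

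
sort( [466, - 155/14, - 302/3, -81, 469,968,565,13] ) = [ - 302/3, - 81, - 155/14,13,466, 469, 565, 968 ]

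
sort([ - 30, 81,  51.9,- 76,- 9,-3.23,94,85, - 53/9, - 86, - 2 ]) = [ - 86,  -  76, - 30 , - 9, - 53/9, - 3.23, - 2,  51.9,81,85, 94 ] 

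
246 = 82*3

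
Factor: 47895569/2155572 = 2^( - 2 )*3^(-4 )  *  173^1*251^1*1103^1*6653^( - 1)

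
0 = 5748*0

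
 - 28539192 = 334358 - 28873550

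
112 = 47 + 65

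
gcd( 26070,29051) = 11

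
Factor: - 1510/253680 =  - 1/168 = - 2^( - 3)*3^( -1)*7^( - 1 ) 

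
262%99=64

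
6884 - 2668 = 4216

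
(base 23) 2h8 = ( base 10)1457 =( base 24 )2ch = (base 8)2661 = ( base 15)672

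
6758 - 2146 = 4612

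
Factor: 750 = 2^1*3^1*5^3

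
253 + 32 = 285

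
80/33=2 + 14/33 = 2.42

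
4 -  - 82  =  86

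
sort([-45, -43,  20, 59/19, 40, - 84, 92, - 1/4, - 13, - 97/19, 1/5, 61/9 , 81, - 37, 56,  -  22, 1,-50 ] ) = [ - 84,- 50, - 45, - 43, - 37 , - 22, - 13,-97/19, - 1/4, 1/5,1,59/19, 61/9, 20,40, 56,81 , 92] 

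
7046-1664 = 5382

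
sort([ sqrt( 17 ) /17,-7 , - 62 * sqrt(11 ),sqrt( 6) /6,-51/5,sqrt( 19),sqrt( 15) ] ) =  [-62*sqrt( 11), - 51/5 , - 7,sqrt( 17)/17, sqrt(6)/6, sqrt(15 ), sqrt( 19)] 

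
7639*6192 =47300688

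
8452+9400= 17852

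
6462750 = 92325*70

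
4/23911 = 4/23911 = 0.00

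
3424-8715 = -5291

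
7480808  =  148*50546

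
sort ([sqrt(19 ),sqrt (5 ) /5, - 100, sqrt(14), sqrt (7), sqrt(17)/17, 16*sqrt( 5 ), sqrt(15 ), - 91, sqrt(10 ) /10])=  [ - 100, - 91,sqrt(17 )/17, sqrt(10)/10, sqrt(5)/5, sqrt( 7 ),sqrt (14), sqrt(15),sqrt(19 ),16 * sqrt(5)]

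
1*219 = 219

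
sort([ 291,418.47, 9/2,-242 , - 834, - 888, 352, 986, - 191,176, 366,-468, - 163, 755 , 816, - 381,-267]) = [-888, - 834,  -  468, -381, - 267, -242,-191 , - 163, 9/2, 176, 291,352, 366, 418.47,  755,816,986]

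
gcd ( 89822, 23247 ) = 1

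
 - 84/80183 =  - 1 + 80099/80183 = - 0.00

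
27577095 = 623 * 44265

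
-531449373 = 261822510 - 793271883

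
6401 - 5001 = 1400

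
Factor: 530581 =41^1 * 12941^1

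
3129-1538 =1591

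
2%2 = 0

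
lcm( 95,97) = 9215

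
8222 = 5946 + 2276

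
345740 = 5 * 69148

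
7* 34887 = 244209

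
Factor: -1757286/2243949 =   -  2^1*3^1* 17^( - 1)*23^( - 1)*233^1*419^1*1913^ ( - 1 ) = -585762/747983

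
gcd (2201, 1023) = 31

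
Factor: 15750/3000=2^(- 2 )* 3^1*7^1 = 21/4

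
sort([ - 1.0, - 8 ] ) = [ - 8, - 1.0 ]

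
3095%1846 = 1249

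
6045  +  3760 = 9805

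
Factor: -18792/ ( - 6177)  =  2^3*3^3*71^(-1) = 216/71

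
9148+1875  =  11023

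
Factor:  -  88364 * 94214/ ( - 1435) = 8325125896/1435=2^3*5^(-1 ) * 7^(-1)*17^2*41^( - 1 )*163^1*22091^1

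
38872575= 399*97425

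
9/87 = 3/29=0.10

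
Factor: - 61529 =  - 13^1*4733^1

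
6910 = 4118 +2792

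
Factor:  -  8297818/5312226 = -4148909/2656113 = -3^(-1 )*885371^( - 1)*4148909^1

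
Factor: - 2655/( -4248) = 2^( - 3)*5^1 = 5/8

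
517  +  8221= 8738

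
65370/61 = 65370/61 = 1071.64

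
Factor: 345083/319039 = 53/49  =  7^( - 2) * 53^1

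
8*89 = 712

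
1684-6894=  - 5210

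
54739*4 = 218956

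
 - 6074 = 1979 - 8053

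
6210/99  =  62 + 8/11 = 62.73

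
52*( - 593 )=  - 30836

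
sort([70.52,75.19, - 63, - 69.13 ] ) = [ - 69.13 , - 63 , 70.52,  75.19 ] 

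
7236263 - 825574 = 6410689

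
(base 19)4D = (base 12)75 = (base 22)41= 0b1011001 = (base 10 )89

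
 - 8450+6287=  -  2163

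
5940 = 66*90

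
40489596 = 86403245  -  45913649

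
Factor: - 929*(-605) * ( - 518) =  - 291139310 = - 2^1*5^1*7^1*11^2*37^1*929^1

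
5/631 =5/631=0.01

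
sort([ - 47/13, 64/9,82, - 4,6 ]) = [ -4 , - 47/13 , 6,64/9,82]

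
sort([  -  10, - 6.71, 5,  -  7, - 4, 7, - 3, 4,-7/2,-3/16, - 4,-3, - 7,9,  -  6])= [  -  10,-7 , - 7, - 6.71,-6 , - 4,  -  4,-7/2, - 3,-3 , - 3/16, 4,5, 7,  9]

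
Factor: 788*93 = 73284 = 2^2*3^1*31^1*197^1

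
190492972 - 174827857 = 15665115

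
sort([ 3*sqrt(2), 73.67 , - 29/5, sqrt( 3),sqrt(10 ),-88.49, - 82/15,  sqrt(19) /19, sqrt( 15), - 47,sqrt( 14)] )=[  -  88.49, - 47, - 29/5, - 82/15,sqrt( 19) /19,sqrt( 3), sqrt ( 10 ),sqrt(14 ),sqrt(15) , 3*sqrt ( 2) , 73.67]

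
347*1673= 580531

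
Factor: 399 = 3^1*7^1*19^1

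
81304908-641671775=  - 560366867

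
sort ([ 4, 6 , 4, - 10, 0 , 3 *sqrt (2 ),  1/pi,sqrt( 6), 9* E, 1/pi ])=[ - 10, 0,  1/pi,1/pi,  sqrt ( 6), 4,4, 3*sqrt( 2)  ,  6,  9*E]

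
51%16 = 3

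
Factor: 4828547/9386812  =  2^( - 2 )*1049^1*1303^( - 1 ) * 1801^( - 1)*4603^1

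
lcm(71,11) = 781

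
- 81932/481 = -81932/481 = - 170.34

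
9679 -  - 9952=19631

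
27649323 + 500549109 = 528198432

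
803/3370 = 803/3370  =  0.24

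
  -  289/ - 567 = 289/567  =  0.51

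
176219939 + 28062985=204282924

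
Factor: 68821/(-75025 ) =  - 5^(- 2 )*3001^( - 1)*  68821^1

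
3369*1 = 3369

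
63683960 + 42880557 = 106564517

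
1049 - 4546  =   -3497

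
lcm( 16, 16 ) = 16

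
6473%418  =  203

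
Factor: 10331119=823^1*12553^1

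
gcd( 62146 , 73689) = 7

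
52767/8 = 52767/8 = 6595.88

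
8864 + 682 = 9546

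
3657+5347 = 9004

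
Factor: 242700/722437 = 300/893 = 2^2*3^1*5^2*19^( - 1 )*47^(-1 ) 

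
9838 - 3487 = 6351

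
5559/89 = 62 + 41/89 = 62.46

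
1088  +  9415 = 10503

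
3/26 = 3/26 =0.12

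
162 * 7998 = 1295676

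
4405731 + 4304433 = 8710164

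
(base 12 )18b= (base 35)76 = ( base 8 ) 373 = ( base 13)164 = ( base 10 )251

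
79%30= 19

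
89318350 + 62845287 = 152163637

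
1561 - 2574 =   -  1013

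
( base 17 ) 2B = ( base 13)36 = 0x2D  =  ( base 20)25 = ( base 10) 45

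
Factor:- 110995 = - 5^1*79^1*281^1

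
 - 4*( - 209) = 836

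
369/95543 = 369/95543= 0.00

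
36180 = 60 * 603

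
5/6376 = 5/6376 = 0.00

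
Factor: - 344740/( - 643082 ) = 2^1*5^1*1567^1*29231^(-1 ) =15670/29231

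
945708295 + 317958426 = 1263666721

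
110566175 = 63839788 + 46726387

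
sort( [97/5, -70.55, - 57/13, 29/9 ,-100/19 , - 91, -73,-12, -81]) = [ - 91,-81, - 73, - 70.55, - 12, - 100/19, - 57/13, 29/9,  97/5 ]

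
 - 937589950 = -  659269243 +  - 278320707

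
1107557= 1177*941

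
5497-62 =5435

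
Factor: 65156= 2^2*7^1*13^1*179^1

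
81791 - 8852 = 72939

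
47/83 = 47/83= 0.57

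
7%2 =1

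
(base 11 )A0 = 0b1101110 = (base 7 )215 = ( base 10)110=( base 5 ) 420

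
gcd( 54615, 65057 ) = 1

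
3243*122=395646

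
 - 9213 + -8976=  - 18189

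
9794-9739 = 55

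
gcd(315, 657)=9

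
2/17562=1/8781 = 0.00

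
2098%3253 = 2098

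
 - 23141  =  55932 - 79073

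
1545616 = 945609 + 600007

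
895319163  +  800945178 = 1696264341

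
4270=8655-4385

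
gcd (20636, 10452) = 268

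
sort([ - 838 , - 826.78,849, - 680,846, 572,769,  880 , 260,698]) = [ - 838, - 826.78, - 680,260, 572,698,769, 846 , 849,880]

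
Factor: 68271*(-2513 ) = -171565023 = - 3^1*7^2  *359^1 * 3251^1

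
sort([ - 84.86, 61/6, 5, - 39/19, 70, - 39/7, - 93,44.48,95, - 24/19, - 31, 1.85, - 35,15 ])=[ - 93,- 84.86, - 35, - 31,  -  39/7 , - 39/19 , - 24/19, 1.85,5, 61/6,15,44.48  ,  70,95]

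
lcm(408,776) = 39576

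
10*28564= 285640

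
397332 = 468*849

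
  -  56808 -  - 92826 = 36018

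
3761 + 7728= 11489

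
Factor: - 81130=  - 2^1* 5^1  *7^1 * 19^1*61^1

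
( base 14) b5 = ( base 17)96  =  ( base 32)4v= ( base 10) 159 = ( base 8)237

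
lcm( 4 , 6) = 12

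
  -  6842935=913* (-7495) 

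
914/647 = 1 + 267/647 = 1.41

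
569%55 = 19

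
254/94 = 127/47 = 2.70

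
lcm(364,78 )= 1092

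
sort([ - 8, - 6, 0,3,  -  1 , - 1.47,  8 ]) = [ - 8, - 6, -1.47, - 1,0, 3 , 8]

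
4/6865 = 4/6865 = 0.00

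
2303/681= 3 + 260/681 = 3.38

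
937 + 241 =1178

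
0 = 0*32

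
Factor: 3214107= 3^3 * 13^1*9157^1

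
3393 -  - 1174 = 4567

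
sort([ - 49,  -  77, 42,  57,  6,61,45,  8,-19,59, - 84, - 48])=[ - 84, - 77, - 49, - 48 , - 19,6, 8, 42,45,57,59,61 ]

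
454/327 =1 + 127/327 = 1.39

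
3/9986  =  3/9986= 0.00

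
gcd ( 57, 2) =1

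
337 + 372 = 709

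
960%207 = 132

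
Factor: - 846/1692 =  - 1/2 = - 2^( - 1 )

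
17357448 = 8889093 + 8468355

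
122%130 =122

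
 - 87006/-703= 87006/703=123.76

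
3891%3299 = 592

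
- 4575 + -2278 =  - 6853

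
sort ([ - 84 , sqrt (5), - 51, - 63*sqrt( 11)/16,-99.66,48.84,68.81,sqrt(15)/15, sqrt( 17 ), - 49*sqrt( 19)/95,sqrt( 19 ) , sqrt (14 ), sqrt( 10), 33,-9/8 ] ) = [  -  99.66, - 84,  -  51,  -  63*sqrt( 11)/16,-49*sqrt( 19) /95,  -  9/8, sqrt( 15)/15, sqrt(5), sqrt( 10),sqrt( 14 ), sqrt(17), sqrt(19), 33, 48.84, 68.81]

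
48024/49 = 48024/49 =980.08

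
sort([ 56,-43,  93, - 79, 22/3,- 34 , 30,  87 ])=[ - 79, - 43, - 34, 22/3,30 , 56,87, 93 ] 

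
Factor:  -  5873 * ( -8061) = 3^1 * 7^1 *839^1 * 2687^1 = 47342253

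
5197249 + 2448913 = 7646162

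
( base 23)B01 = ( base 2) 1011010111100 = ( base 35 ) 4QA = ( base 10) 5820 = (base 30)6e0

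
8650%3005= 2640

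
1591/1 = 1591=1591.00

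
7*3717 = 26019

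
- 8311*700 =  - 5817700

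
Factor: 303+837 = 1140 = 2^2*3^1*5^1*19^1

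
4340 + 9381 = 13721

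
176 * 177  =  31152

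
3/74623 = 3/74623 = 0.00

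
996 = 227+769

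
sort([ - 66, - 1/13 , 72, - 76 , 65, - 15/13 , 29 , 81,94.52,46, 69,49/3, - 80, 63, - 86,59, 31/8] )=[-86, - 80, - 76, - 66, - 15/13,-1/13 , 31/8, 49/3, 29,46 , 59,63,  65, 69,72,  81,  94.52]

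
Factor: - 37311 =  - 3^1*12437^1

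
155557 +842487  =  998044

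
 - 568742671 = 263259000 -832001671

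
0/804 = 0 = 0.00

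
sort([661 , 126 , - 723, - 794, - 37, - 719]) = [  -  794,  -  723,  -  719, - 37, 126 , 661]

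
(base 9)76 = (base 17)41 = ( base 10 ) 69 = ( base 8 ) 105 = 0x45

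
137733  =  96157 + 41576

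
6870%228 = 30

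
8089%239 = 202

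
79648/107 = 79648/107= 744.37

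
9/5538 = 3/1846= 0.00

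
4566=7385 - 2819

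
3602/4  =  1801/2 =900.50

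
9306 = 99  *94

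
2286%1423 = 863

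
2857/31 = 2857/31 = 92.16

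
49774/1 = 49774 = 49774.00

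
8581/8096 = 8581/8096 = 1.06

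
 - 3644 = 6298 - 9942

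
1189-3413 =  - 2224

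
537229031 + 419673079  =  956902110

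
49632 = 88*564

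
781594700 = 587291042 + 194303658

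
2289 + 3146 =5435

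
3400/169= 3400/169 =20.12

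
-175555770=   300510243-476066013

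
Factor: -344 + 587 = 3^5 = 243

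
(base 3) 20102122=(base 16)1250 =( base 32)4ig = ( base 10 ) 4688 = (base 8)11120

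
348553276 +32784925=381338201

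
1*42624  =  42624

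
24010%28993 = 24010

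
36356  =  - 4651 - -41007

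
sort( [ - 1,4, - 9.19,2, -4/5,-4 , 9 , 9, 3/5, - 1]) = [ - 9.19, - 4, - 1, - 1, - 4/5,3/5,2,  4,9, 9 ] 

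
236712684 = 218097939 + 18614745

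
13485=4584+8901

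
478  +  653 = 1131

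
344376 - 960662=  - 616286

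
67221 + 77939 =145160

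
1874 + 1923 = 3797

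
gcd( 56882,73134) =8126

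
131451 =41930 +89521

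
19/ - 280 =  - 19/280 = - 0.07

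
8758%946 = 244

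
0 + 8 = 8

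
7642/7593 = 7642/7593 =1.01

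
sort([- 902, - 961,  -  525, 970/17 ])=[- 961,  -  902, - 525, 970/17 ] 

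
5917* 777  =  4597509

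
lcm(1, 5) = 5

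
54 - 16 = 38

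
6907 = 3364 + 3543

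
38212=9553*4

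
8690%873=833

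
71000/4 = 17750 = 17750.00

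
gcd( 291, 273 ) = 3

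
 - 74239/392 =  - 190 + 241/392 = - 189.39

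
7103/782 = 9 + 65/782 = 9.08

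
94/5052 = 47/2526 = 0.02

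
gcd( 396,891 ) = 99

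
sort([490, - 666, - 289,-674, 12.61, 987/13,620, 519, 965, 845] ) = [ - 674, - 666,-289,12.61,987/13,490, 519,620,845, 965]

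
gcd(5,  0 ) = 5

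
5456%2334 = 788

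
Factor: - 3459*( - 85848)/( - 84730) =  - 2^2* 3^2*5^ (- 1 )*7^2*37^( - 1)*73^1*229^( - 1 )*1153^1 = -  148474116/42365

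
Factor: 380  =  2^2*5^1*19^1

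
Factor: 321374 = 2^1*160687^1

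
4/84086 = 2/42043 = 0.00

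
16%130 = 16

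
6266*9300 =58273800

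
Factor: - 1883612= - 2^2*470903^1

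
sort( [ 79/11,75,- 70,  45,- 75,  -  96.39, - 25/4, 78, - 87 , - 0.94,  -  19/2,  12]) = [ - 96.39,-87,-75, - 70, - 19/2, - 25/4 , -0.94, 79/11, 12  ,  45, 75, 78] 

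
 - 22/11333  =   - 1 + 11311/11333 = - 0.00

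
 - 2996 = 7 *( - 428) 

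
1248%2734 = 1248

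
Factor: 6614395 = 5^1*1087^1*1217^1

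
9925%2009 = 1889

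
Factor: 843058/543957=2^1*3^( - 1 )*31^( - 1 )*43^1*5849^( - 1 )*9803^1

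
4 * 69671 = 278684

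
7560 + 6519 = 14079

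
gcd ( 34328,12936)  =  56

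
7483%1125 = 733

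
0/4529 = 0 = 0.00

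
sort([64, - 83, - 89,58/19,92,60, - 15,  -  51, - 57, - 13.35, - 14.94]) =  [ - 89, - 83, - 57, - 51, - 15, - 14.94, - 13.35,58/19,60 , 64,92]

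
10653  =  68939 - 58286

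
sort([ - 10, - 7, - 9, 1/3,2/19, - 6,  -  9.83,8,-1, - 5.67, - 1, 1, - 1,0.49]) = [ - 10, - 9.83,  -  9, -7 , - 6 , - 5.67,  -  1, - 1, - 1, 2/19,1/3, 0.49,1,8 ]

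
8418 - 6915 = 1503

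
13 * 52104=677352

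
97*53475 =5187075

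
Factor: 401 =401^1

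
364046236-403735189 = -39688953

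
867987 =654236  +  213751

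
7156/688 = 1789/172 = 10.40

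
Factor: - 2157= - 3^1*719^1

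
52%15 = 7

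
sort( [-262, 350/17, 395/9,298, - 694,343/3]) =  [ - 694,  -  262, 350/17,  395/9, 343/3, 298 ] 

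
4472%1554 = 1364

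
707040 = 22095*32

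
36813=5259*7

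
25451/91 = 25451/91= 279.68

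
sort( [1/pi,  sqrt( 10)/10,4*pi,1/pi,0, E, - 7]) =[ - 7, 0,sqrt( 10)/10, 1/pi, 1/pi, E, 4*pi ] 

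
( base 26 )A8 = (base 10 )268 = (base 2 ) 100001100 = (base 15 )12D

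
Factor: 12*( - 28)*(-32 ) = 10752  =  2^9*3^1*7^1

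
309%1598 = 309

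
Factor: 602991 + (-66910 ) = 536081 =7^1*13^1*43^1 * 137^1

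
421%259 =162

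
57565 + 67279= 124844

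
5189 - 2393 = 2796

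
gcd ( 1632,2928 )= 48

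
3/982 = 3/982 =0.00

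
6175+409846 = 416021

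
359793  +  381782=741575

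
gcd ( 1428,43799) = 7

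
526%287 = 239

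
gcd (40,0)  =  40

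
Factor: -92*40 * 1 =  - 2^5*5^1*23^1 =- 3680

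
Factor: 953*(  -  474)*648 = - 292715856 =- 2^4*3^5*79^1*953^1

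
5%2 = 1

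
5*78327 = 391635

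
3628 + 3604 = 7232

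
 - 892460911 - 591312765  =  -1483773676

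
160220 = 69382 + 90838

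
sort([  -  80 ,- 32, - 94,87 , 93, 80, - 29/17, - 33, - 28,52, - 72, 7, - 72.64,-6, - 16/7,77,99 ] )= [ - 94, - 80, - 72.64, - 72,  -  33, - 32, - 28, - 6, - 16/7, - 29/17,7,52 , 77 , 80 , 87,93,99 ] 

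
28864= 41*704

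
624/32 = 39/2 = 19.50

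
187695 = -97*( - 1935) 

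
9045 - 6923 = 2122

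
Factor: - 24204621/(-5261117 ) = 3^1*7^1*67^1*17203^1*5261117^( - 1 ) 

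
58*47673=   2765034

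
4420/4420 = 1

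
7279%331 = 328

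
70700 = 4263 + 66437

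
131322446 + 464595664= 595918110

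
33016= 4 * 8254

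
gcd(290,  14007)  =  29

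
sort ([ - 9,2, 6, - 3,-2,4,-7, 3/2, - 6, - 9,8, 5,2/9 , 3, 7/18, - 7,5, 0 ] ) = [ - 9, - 9 , -7, - 7, - 6, - 3 , - 2 , 0, 2/9, 7/18 , 3/2 , 2 , 3,4,5, 5, 6,8 ] 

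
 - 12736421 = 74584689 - 87321110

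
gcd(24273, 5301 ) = 279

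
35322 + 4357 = 39679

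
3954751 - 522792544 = - 518837793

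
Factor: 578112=2^6*3^1*3011^1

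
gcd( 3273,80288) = 1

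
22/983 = 22/983 = 0.02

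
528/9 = 176/3 = 58.67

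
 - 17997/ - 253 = 71+ 34/253  =  71.13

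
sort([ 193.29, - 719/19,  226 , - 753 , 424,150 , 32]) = [ -753, - 719/19,32, 150,193.29 , 226, 424]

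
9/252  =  1/28  =  0.04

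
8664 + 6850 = 15514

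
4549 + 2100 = 6649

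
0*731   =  0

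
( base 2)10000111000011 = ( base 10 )8643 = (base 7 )34125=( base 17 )1CF7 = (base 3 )102212010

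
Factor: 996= 2^2*3^1*83^1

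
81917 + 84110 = 166027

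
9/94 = 9/94 = 0.10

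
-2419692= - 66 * 36662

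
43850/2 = 21925 = 21925.00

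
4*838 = 3352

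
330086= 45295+284791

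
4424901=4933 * 897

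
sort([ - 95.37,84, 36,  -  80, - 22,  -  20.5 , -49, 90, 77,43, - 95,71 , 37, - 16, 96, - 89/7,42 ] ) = [ - 95.37, - 95, - 80, - 49,-22, - 20.5,-16, - 89/7,36,  37, 42, 43 , 71,77, 84,90,96 ] 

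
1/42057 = 1/42057 = 0.00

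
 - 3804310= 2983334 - 6787644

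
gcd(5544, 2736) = 72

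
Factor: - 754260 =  - 2^2*3^1 * 5^1*13^1*967^1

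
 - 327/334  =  - 1 + 7/334  =  - 0.98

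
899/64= 14 + 3/64 =14.05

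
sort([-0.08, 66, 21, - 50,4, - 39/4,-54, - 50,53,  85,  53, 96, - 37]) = [ - 54, - 50, - 50,  -  37, - 39/4, - 0.08,4, 21 , 53,53, 66 , 85, 96]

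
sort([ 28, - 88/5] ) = [ - 88/5, 28 ]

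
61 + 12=73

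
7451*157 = 1169807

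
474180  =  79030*6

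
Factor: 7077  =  3^1 * 7^1 * 337^1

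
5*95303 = 476515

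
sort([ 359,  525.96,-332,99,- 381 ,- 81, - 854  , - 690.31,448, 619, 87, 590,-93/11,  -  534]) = [ - 854, - 690.31 ,-534,  -  381, - 332,  -  81,  -  93/11, 87,99,359 , 448,  525.96,590,619]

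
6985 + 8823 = 15808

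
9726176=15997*608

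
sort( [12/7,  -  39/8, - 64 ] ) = [ - 64,-39/8,12/7] 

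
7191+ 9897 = 17088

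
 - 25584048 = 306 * (- 83608)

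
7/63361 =7/63361 = 0.00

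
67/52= 67/52 = 1.29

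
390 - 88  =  302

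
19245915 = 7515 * 2561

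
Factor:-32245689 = -3^1*7^1*331^1*  4639^1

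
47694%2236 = 738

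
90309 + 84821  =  175130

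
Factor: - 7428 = - 2^2*3^1* 619^1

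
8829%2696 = 741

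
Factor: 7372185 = 3^1* 5^1*47^1 * 10457^1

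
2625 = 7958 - 5333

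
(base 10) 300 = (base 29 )AA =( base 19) ff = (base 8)454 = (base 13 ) 1a1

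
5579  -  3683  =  1896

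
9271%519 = 448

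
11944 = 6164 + 5780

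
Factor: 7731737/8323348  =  2^( - 2) * 11^(-2)*13^1  *  29^( - 1) * 593^( - 1)* 594749^1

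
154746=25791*6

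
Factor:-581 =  - 7^1*83^1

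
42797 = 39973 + 2824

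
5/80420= 1/16084 = 0.00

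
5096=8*637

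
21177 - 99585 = -78408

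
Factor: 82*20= 2^3*5^1 * 41^1 =1640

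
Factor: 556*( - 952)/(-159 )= 2^5*3^ (  -  1 )*7^1*17^1*53^(- 1)*  139^1 = 529312/159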